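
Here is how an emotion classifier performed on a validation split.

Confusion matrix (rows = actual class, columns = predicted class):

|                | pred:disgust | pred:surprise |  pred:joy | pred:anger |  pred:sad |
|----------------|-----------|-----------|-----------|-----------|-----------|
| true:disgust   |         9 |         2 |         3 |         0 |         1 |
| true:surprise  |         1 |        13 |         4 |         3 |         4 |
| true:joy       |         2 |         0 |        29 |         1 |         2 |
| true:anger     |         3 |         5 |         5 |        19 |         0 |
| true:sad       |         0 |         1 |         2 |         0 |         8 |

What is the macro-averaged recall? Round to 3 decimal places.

0.659

Per-class recall (TP/(TP+FN)):
  disgust: TP=9, FN=2+3+0+1=6 → 9/15 = 0.6000
  surprise: TP=13, FN=1+4+3+4=12 → 13/25 = 0.5200
  joy: TP=29, FN=2+0+1+2=5 → 29/34 = 0.8529
  anger: TP=19, FN=3+5+5+0=13 → 19/32 = 0.5938
  sad: TP=8, FN=0+1+2+0=3 → 8/11 = 0.7273
Macro-recall = mean = (0.6000 + 0.5200 + 0.8529 + 0.5938 + 0.7273) / 5 = 0.659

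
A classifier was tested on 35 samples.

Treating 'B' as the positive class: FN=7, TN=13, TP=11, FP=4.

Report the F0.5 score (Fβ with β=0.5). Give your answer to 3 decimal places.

Fβ = (1+β²)·TP / ((1+β²)·TP + β²·FN + FP), with β²=1/4
= 1.25·11 / (1.25·11 + 0.25·7 + 4) = 0.705

0.705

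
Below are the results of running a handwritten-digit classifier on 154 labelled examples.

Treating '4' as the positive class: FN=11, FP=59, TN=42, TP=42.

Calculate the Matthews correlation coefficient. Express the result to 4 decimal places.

0.2083

MCC = (TP·TN − FP·FN) / √((TP+FP)(TP+FN)(TN+FP)(TN+FN))
Numerator = 42·42 − 59·11 = 1115
Denominator = √(101·53·101·53) = √28654609 = 5353.0000
MCC = 1115 / 5353.0000 = 0.2083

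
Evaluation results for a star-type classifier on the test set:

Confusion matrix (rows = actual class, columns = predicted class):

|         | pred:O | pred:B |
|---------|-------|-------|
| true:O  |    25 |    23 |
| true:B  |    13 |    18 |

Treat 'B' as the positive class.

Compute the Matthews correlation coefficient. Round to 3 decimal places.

0.099

MCC = (TP·TN − FP·FN) / √((TP+FP)(TP+FN)(TN+FP)(TN+FN))
Numerator = 18·25 − 23·13 = 151
Denominator = √(41·31·48·38) = √2318304 = 1522.5978
MCC = 151 / 1522.5978 = 0.099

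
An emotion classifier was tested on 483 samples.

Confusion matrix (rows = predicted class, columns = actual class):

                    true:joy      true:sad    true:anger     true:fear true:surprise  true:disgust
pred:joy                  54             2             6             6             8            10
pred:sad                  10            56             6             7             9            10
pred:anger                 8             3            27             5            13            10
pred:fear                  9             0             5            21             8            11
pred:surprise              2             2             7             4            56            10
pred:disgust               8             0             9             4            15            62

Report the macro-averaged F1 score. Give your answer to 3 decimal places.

0.555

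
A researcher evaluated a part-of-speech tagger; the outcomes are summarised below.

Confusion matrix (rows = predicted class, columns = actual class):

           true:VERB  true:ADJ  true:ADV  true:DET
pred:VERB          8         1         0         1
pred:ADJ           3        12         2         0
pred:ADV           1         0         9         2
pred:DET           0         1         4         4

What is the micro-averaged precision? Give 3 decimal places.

0.688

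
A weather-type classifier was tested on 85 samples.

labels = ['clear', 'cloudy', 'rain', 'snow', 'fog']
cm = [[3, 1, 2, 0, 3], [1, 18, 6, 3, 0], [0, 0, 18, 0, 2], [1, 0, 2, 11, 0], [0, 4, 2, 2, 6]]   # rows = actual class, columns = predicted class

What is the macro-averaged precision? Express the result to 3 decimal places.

0.643

Per-class precision (TP/(TP+FP)):
  clear: TP=3, FP=1+0+1+0=2 → 3/5 = 0.6000
  cloudy: TP=18, FP=1+0+0+4=5 → 18/23 = 0.7826
  rain: TP=18, FP=2+6+2+2=12 → 18/30 = 0.6000
  snow: TP=11, FP=0+3+0+2=5 → 11/16 = 0.6875
  fog: TP=6, FP=3+0+2+0=5 → 6/11 = 0.5455
Macro-precision = mean = (0.6000 + 0.7826 + 0.6000 + 0.6875 + 0.5455) / 5 = 0.643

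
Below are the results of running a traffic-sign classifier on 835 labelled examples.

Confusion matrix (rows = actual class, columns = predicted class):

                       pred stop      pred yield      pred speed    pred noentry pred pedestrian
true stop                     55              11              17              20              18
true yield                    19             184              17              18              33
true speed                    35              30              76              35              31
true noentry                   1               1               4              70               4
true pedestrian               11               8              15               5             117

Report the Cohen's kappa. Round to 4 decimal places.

0.4935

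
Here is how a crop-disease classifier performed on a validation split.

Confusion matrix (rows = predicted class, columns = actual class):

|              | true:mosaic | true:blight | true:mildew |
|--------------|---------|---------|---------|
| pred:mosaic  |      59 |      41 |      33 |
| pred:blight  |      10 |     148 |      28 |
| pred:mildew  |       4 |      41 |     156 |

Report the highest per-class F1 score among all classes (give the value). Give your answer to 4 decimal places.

Per-class F1 score (2·TP/(2·TP+FP+FN)):
  mosaic: TP=59, FP=41+33=74, FN=10+4=14 → 118/206 = 0.57282
  blight: TP=148, FP=10+28=38, FN=41+41=82 → 296/416 = 0.71154
  mildew: TP=156, FP=4+41=45, FN=33+28=61 → 312/418 = 0.74641
Highest is class 'mildew' with F1 score = 0.7464.

0.7464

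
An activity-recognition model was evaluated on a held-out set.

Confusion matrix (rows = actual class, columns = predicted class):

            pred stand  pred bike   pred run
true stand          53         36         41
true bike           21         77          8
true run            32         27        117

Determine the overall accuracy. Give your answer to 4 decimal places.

0.5995

Accuracy = trace / total = (53+77+117=247) / 412 = 247/412 = 0.5995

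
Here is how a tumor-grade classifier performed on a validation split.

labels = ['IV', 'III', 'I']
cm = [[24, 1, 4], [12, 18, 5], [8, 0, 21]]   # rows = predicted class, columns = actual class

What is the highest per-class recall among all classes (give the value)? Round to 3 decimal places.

0.947

Per-class recall (TP/(TP+FN)):
  IV: TP=24, FN=12+8=20 → 24/44 = 0.5455
  III: TP=18, FN=1+0=1 → 18/19 = 0.9474
  I: TP=21, FN=4+5=9 → 21/30 = 0.7000
Highest is class 'III' with recall = 0.947.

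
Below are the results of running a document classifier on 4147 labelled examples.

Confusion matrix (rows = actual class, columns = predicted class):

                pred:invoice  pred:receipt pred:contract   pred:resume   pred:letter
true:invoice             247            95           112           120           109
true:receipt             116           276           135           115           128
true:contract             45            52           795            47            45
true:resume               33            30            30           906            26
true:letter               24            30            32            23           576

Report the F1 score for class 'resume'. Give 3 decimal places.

One-vs-rest for 'resume': TP = diagonal; FP = other classes predicted 'resume'; FN = 'resume' predicted as other.
F1 score = 2·TP/(2·TP+FP+FN).
resume: TP=906, FP=120+115+47+23=305, FN=33+30+30+26=119 → 1812/2236 = 0.8104

0.810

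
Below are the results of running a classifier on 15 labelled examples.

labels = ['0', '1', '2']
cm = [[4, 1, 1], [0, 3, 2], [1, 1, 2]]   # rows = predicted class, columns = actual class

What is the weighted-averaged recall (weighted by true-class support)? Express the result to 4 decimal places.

0.6000

Per-class recall (TP/(TP+FN)):
  0: TP=4, FN=0+1=1 → 4/5 = 0.80000
  1: TP=3, FN=1+1=2 → 3/5 = 0.60000
  2: TP=2, FN=1+2=3 → 2/5 = 0.40000
Weighted-recall = Σ (supportᵢ/N)·recallᵢ with N=15: (5/15)·0.80000 + (5/15)·0.60000 + (5/15)·0.40000 = 0.6000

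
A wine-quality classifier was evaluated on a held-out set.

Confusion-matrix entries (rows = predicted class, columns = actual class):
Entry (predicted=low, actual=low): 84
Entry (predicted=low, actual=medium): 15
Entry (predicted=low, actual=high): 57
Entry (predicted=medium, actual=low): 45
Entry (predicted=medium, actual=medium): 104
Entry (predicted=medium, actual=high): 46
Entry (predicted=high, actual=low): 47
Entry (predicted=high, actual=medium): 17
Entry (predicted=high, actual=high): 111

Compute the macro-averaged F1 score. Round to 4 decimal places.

Per-class F1 score (2·TP/(2·TP+FP+FN)):
  low: TP=84, FP=15+57=72, FN=45+47=92 → 168/332 = 0.50602
  medium: TP=104, FP=45+46=91, FN=15+17=32 → 208/331 = 0.62840
  high: TP=111, FP=47+17=64, FN=57+46=103 → 222/389 = 0.57069
Macro-F1 score = mean = (0.50602 + 0.62840 + 0.57069) / 3 = 0.5684

0.5684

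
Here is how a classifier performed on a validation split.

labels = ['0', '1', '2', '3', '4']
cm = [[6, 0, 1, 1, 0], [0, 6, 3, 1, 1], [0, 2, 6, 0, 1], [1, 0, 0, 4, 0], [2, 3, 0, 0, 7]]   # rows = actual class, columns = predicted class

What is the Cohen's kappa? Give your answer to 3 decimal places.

0.551

Observed agreement pₒ = trace/N = 29/45 = 0.6444
Expected agreement pₑ = Σ (rowᵢ·colᵢ)/N² = (8·9 + 11·11 + 9·10 + 5·6 + 12·9)/45² = 0.2079
κ = (pₒ − pₑ)/(1 − pₑ) = (0.6444 − 0.2079)/(1 − 0.2079) = 0.551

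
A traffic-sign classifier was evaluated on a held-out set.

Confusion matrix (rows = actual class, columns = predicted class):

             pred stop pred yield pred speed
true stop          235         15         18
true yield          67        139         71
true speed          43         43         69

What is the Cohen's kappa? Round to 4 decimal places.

0.4351

Observed agreement pₒ = trace/N = 443/700 = 0.63286
Expected agreement pₑ = Σ (rowᵢ·colᵢ)/N² = (268·345 + 277·197 + 155·158)/700² = 0.35004
κ = (pₒ − pₑ)/(1 − pₑ) = (0.63286 − 0.35004)/(1 − 0.35004) = 0.4351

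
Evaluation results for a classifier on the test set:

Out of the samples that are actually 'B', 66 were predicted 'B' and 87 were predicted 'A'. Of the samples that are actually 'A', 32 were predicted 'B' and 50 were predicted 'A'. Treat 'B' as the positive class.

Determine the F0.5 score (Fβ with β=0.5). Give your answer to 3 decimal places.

Fβ = (1+β²)·TP / ((1+β²)·TP + β²·FN + FP), with β²=1/4
= 1.25·66 / (1.25·66 + 0.25·87 + 32) = 0.606

0.606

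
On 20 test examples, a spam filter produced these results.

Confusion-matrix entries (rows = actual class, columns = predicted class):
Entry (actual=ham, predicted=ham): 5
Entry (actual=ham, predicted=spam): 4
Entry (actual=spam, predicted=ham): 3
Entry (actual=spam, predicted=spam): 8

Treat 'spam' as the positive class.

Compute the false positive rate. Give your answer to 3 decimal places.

0.444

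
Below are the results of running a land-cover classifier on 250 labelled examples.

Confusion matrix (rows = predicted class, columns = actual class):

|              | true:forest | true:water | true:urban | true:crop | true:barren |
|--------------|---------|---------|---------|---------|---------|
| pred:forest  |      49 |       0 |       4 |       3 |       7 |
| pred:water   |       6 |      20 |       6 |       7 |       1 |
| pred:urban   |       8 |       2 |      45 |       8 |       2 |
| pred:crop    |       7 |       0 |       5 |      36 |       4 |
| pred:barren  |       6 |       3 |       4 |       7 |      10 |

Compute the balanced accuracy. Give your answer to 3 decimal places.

0.631

Balanced accuracy = mean of per-class recall.
  forest: recall = 49/76 = 0.6447
  water: recall = 20/25 = 0.8000
  urban: recall = 45/64 = 0.7031
  crop: recall = 36/61 = 0.5902
  barren: recall = 10/24 = 0.4167
Mean = (0.6447 + 0.8000 + 0.7031 + 0.5902 + 0.4167) / 5 = 0.631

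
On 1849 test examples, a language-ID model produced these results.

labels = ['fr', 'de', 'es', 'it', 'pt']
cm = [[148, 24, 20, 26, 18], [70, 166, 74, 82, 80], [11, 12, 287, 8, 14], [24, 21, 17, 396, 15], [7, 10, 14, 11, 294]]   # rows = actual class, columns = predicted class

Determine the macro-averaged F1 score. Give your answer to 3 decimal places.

0.682

Per-class F1 score (2·TP/(2·TP+FP+FN)):
  fr: TP=148, FP=70+11+24+7=112, FN=24+20+26+18=88 → 296/496 = 0.5968
  de: TP=166, FP=24+12+21+10=67, FN=70+74+82+80=306 → 332/705 = 0.4709
  es: TP=287, FP=20+74+17+14=125, FN=11+12+8+14=45 → 574/744 = 0.7715
  it: TP=396, FP=26+82+8+11=127, FN=24+21+17+15=77 → 792/996 = 0.7952
  pt: TP=294, FP=18+80+14+15=127, FN=7+10+14+11=42 → 588/757 = 0.7768
Macro-F1 score = mean = (0.5968 + 0.4709 + 0.7715 + 0.7952 + 0.7768) / 5 = 0.682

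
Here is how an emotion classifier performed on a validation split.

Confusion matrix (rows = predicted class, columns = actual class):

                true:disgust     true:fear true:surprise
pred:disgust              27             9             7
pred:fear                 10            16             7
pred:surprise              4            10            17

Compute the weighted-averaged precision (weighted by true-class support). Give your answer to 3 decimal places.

Per-class precision (TP/(TP+FP)):
  disgust: TP=27, FP=9+7=16 → 27/43 = 0.6279
  fear: TP=16, FP=10+7=17 → 16/33 = 0.4848
  surprise: TP=17, FP=4+10=14 → 17/31 = 0.5484
Weighted-precision = Σ (supportᵢ/N)·precisionᵢ with N=107: (41/107)·0.6279 + (35/107)·0.4848 + (31/107)·0.5484 = 0.558

0.558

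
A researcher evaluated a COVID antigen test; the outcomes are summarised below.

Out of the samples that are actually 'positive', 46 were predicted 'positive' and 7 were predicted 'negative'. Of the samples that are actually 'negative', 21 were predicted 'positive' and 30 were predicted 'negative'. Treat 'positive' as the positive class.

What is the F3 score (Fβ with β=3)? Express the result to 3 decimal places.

0.846

Fβ = (1+β²)·TP / ((1+β²)·TP + β²·FN + FP), with β²=9
= 10·46 / (10·46 + 9·7 + 21) = 0.846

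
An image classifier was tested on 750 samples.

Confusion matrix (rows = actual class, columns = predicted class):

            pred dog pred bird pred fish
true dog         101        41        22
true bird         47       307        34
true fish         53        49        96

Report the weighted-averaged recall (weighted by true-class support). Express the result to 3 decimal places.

0.672

Per-class recall (TP/(TP+FN)):
  dog: TP=101, FN=41+22=63 → 101/164 = 0.6159
  bird: TP=307, FN=47+34=81 → 307/388 = 0.7912
  fish: TP=96, FN=53+49=102 → 96/198 = 0.4848
Weighted-recall = Σ (supportᵢ/N)·recallᵢ with N=750: (164/750)·0.6159 + (388/750)·0.7912 + (198/750)·0.4848 = 0.672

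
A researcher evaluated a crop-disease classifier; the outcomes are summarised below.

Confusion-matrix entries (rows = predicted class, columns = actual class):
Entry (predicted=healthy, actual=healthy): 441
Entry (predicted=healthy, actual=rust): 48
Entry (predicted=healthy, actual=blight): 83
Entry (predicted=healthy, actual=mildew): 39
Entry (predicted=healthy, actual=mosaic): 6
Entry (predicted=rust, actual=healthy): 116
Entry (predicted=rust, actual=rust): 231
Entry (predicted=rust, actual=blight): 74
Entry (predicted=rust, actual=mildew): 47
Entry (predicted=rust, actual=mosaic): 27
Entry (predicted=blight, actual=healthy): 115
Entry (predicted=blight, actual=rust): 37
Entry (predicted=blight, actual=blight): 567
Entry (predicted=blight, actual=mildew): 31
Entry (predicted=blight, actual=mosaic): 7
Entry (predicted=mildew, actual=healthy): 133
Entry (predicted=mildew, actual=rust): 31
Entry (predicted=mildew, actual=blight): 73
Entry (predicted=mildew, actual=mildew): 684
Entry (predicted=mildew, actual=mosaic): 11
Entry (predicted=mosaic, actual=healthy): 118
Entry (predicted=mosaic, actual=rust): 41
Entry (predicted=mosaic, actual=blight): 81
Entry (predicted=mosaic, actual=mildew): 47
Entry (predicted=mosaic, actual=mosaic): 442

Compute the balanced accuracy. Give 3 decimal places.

Balanced accuracy = mean of per-class recall.
  healthy: recall = 441/923 = 0.4778
  rust: recall = 231/388 = 0.5954
  blight: recall = 567/878 = 0.6458
  mildew: recall = 684/848 = 0.8066
  mosaic: recall = 442/493 = 0.8966
Mean = (0.4778 + 0.5954 + 0.6458 + 0.8066 + 0.8966) / 5 = 0.684

0.684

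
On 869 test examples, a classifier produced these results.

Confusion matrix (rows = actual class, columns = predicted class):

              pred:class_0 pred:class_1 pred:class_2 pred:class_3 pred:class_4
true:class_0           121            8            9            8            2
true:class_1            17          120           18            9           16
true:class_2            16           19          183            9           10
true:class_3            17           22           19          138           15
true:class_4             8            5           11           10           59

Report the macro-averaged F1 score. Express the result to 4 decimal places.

Per-class F1 score (2·TP/(2·TP+FP+FN)):
  class_0: TP=121, FP=17+16+17+8=58, FN=8+9+8+2=27 → 242/327 = 0.74006
  class_1: TP=120, FP=8+19+22+5=54, FN=17+18+9+16=60 → 240/354 = 0.67797
  class_2: TP=183, FP=9+18+19+11=57, FN=16+19+9+10=54 → 366/477 = 0.76730
  class_3: TP=138, FP=8+9+9+10=36, FN=17+22+19+15=73 → 276/385 = 0.71688
  class_4: TP=59, FP=2+16+10+15=43, FN=8+5+11+10=34 → 118/195 = 0.60513
Macro-F1 score = mean = (0.74006 + 0.67797 + 0.76730 + 0.71688 + 0.60513) / 5 = 0.7015

0.7015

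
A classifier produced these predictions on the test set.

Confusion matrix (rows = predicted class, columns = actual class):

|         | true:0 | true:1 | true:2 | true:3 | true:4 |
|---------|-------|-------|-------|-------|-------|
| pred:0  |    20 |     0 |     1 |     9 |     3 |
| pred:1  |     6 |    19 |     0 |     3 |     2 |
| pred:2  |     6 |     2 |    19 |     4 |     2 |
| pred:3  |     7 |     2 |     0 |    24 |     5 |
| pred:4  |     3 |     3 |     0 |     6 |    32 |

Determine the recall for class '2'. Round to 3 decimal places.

0.950

One-vs-rest for '2': TP = diagonal; FP = other classes predicted '2'; FN = '2' predicted as other.
recall = TP/(TP+FN).
2: TP=19, FN=1+0+0+0=1 → 19/20 = 0.9500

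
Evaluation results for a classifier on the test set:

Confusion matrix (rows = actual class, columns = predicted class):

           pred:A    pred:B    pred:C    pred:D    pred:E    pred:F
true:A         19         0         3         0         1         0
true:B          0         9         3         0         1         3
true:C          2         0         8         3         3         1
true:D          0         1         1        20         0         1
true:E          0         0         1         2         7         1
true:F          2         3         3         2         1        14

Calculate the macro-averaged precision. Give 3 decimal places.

Per-class precision (TP/(TP+FP)):
  A: TP=19, FP=0+2+0+0+2=4 → 19/23 = 0.8261
  B: TP=9, FP=0+0+1+0+3=4 → 9/13 = 0.6923
  C: TP=8, FP=3+3+1+1+3=11 → 8/19 = 0.4211
  D: TP=20, FP=0+0+3+2+2=7 → 20/27 = 0.7407
  E: TP=7, FP=1+1+3+0+1=6 → 7/13 = 0.5385
  F: TP=14, FP=0+3+1+1+1=6 → 14/20 = 0.7000
Macro-precision = mean = (0.8261 + 0.6923 + 0.4211 + 0.7407 + 0.5385 + 0.7000) / 6 = 0.653

0.653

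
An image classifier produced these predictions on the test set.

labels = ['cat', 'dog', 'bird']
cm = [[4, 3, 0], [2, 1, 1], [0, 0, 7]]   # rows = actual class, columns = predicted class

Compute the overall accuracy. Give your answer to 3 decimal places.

0.667

Accuracy = trace / total = (4+1+7=12) / 18 = 12/18 = 0.667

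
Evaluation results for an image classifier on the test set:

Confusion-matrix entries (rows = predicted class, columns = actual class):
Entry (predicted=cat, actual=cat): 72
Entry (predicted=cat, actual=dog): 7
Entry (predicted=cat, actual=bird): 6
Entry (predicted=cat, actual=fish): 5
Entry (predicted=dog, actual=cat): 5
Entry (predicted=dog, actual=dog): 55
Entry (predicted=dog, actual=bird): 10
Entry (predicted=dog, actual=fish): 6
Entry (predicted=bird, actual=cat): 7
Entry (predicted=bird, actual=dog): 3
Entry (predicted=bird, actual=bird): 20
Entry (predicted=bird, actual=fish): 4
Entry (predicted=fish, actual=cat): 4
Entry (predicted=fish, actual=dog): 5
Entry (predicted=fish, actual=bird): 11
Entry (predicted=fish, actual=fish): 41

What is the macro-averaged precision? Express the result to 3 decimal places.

Per-class precision (TP/(TP+FP)):
  cat: TP=72, FP=7+6+5=18 → 72/90 = 0.8000
  dog: TP=55, FP=5+10+6=21 → 55/76 = 0.7237
  bird: TP=20, FP=7+3+4=14 → 20/34 = 0.5882
  fish: TP=41, FP=4+5+11=20 → 41/61 = 0.6721
Macro-precision = mean = (0.8000 + 0.7237 + 0.5882 + 0.6721) / 4 = 0.696

0.696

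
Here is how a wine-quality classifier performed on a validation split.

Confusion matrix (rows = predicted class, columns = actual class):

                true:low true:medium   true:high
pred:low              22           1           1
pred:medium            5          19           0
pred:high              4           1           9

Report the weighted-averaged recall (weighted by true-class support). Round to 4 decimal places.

0.8065

Per-class recall (TP/(TP+FN)):
  low: TP=22, FN=5+4=9 → 22/31 = 0.70968
  medium: TP=19, FN=1+1=2 → 19/21 = 0.90476
  high: TP=9, FN=1+0=1 → 9/10 = 0.90000
Weighted-recall = Σ (supportᵢ/N)·recallᵢ with N=62: (31/62)·0.70968 + (21/62)·0.90476 + (10/62)·0.90000 = 0.8065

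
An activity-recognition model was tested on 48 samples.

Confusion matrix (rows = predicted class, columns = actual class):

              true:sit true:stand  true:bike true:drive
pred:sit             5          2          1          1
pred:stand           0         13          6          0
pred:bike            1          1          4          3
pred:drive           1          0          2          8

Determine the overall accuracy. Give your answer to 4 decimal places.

Accuracy = trace / total = (5+13+4+8=30) / 48 = 30/48 = 0.6250

0.6250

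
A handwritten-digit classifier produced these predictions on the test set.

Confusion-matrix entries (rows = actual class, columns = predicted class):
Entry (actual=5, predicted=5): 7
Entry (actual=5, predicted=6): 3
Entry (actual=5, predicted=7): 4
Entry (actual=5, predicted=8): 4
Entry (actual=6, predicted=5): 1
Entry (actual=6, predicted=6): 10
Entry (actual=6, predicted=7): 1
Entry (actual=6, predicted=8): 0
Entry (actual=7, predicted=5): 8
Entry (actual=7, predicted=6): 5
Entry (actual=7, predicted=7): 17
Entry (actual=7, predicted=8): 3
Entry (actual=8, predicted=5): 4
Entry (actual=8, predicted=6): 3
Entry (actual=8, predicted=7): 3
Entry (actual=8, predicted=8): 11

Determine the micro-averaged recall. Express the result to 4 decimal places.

Micro-averaging pools counts across classes: ΣTP=45, ΣFP=39, ΣFN=39.
Micro-recall = TP/(TP+FN) on pooled counts = 0.5357 (equals overall accuracy in single-label multiclass).

0.5357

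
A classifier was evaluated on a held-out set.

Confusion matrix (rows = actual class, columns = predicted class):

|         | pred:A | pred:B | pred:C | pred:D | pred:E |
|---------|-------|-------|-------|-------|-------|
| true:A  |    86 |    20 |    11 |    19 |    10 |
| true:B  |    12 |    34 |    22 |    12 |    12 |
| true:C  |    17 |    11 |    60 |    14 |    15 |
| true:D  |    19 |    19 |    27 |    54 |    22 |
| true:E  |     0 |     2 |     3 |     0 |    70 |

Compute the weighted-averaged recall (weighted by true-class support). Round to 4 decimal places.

Per-class recall (TP/(TP+FN)):
  A: TP=86, FN=20+11+19+10=60 → 86/146 = 0.58904
  B: TP=34, FN=12+22+12+12=58 → 34/92 = 0.36957
  C: TP=60, FN=17+11+14+15=57 → 60/117 = 0.51282
  D: TP=54, FN=19+19+27+22=87 → 54/141 = 0.38298
  E: TP=70, FN=0+2+3+0=5 → 70/75 = 0.93333
Weighted-recall = Σ (supportᵢ/N)·recallᵢ with N=571: (146/571)·0.58904 + (92/571)·0.36957 + (117/571)·0.51282 + (141/571)·0.38298 + (75/571)·0.93333 = 0.5324

0.5324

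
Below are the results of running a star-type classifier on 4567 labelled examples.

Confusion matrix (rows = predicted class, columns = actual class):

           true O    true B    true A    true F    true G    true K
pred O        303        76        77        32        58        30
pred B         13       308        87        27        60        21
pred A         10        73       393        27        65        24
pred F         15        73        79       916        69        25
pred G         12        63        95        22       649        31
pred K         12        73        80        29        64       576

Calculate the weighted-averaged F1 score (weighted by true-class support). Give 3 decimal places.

Per-class F1 score (2·TP/(2·TP+FP+FN)):
  O: TP=303, FP=76+77+32+58+30=273, FN=13+10+15+12+12=62 → 606/941 = 0.6440
  B: TP=308, FP=13+87+27+60+21=208, FN=76+73+73+63+73=358 → 616/1182 = 0.5212
  A: TP=393, FP=10+73+27+65+24=199, FN=77+87+79+95+80=418 → 786/1403 = 0.5602
  F: TP=916, FP=15+73+79+69+25=261, FN=32+27+27+22+29=137 → 1832/2230 = 0.8215
  G: TP=649, FP=12+63+95+22+31=223, FN=58+60+65+69+64=316 → 1298/1837 = 0.7066
  K: TP=576, FP=12+73+80+29+64=258, FN=30+21+24+25+31=131 → 1152/1541 = 0.7476
Weighted-F1 score = Σ (supportᵢ/N)·F1 scoreᵢ with N=4567: (365/4567)·0.6440 + (666/4567)·0.5212 + (811/4567)·0.5602 + (1053/4567)·0.8215 + (965/4567)·0.7066 + (707/4567)·0.7476 = 0.681

0.681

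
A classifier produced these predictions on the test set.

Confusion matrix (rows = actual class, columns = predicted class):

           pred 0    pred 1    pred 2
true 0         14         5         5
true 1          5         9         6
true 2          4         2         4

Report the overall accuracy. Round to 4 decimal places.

0.5000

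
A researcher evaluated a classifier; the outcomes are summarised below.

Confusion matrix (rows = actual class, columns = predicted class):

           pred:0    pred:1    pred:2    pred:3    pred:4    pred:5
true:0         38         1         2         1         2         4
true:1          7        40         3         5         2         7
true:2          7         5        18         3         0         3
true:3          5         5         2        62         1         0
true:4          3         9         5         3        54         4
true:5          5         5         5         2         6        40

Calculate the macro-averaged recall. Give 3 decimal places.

0.678

Per-class recall (TP/(TP+FN)):
  0: TP=38, FN=1+2+1+2+4=10 → 38/48 = 0.7917
  1: TP=40, FN=7+3+5+2+7=24 → 40/64 = 0.6250
  2: TP=18, FN=7+5+3+0+3=18 → 18/36 = 0.5000
  3: TP=62, FN=5+5+2+1+0=13 → 62/75 = 0.8267
  4: TP=54, FN=3+9+5+3+4=24 → 54/78 = 0.6923
  5: TP=40, FN=5+5+5+2+6=23 → 40/63 = 0.6349
Macro-recall = mean = (0.7917 + 0.6250 + 0.5000 + 0.8267 + 0.6923 + 0.6349) / 6 = 0.678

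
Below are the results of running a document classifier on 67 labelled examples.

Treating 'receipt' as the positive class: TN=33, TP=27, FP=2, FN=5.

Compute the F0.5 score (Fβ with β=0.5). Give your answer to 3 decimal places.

0.912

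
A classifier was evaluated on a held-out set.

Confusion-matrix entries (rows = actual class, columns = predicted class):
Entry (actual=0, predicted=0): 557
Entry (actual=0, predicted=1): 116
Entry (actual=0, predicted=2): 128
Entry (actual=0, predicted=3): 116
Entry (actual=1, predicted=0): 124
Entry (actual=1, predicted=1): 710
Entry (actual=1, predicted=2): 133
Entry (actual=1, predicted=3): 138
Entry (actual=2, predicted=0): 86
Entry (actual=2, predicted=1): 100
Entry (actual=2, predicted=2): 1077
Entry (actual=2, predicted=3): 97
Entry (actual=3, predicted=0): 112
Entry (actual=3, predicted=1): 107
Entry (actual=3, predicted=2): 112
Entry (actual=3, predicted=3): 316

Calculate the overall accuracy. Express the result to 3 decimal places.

Accuracy = trace / total = (557+710+1077+316=2660) / 4029 = 2660/4029 = 0.660

0.660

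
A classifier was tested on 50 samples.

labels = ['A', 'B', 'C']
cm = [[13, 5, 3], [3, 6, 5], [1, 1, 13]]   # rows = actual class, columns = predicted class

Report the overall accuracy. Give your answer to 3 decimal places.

0.640

Accuracy = trace / total = (13+6+13=32) / 50 = 32/50 = 0.640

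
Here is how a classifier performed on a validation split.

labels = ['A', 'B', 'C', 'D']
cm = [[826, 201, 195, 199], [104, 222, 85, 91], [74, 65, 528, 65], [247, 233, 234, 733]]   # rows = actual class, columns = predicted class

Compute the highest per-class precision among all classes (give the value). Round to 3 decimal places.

0.674

Per-class precision (TP/(TP+FP)):
  A: TP=826, FP=104+74+247=425 → 826/1251 = 0.6603
  B: TP=222, FP=201+65+233=499 → 222/721 = 0.3079
  C: TP=528, FP=195+85+234=514 → 528/1042 = 0.5067
  D: TP=733, FP=199+91+65=355 → 733/1088 = 0.6737
Highest is class 'D' with precision = 0.674.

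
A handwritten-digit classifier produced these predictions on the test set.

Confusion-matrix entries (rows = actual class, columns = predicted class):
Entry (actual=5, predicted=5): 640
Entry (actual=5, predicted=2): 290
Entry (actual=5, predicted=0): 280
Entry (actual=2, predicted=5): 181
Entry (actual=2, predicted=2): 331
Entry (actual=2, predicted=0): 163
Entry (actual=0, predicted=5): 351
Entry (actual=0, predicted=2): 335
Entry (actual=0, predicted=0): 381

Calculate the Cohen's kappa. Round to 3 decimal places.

Observed agreement pₒ = trace/N = 1352/2952 = 0.4580
Expected agreement pₑ = Σ (rowᵢ·colᵢ)/N² = (1210·1172 + 675·956 + 1067·824)/2952² = 0.3377
κ = (pₒ − pₑ)/(1 − pₑ) = (0.4580 − 0.3377)/(1 − 0.3377) = 0.182

0.182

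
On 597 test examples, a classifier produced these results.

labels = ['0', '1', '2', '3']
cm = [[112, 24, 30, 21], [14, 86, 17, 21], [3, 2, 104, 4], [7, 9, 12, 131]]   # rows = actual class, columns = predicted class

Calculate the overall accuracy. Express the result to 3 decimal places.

Accuracy = trace / total = (112+86+104+131=433) / 597 = 433/597 = 0.725

0.725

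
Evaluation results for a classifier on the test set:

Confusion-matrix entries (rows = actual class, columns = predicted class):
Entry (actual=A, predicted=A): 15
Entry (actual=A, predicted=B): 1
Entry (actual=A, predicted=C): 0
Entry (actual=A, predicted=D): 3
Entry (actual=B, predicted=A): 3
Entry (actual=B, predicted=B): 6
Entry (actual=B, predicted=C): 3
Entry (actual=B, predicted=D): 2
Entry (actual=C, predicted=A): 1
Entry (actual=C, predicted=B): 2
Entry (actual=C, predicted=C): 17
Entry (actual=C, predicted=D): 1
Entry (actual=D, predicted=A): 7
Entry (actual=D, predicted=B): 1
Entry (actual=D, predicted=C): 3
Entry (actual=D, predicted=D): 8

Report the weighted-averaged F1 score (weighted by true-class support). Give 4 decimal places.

Per-class F1 score (2·TP/(2·TP+FP+FN)):
  A: TP=15, FP=3+1+7=11, FN=1+0+3=4 → 30/45 = 0.66667
  B: TP=6, FP=1+2+1=4, FN=3+3+2=8 → 12/24 = 0.50000
  C: TP=17, FP=0+3+3=6, FN=1+2+1=4 → 34/44 = 0.77273
  D: TP=8, FP=3+2+1=6, FN=7+1+3=11 → 16/33 = 0.48485
Weighted-F1 score = Σ (supportᵢ/N)·F1 scoreᵢ with N=73: (19/73)·0.66667 + (14/73)·0.50000 + (21/73)·0.77273 + (19/73)·0.48485 = 0.6179

0.6179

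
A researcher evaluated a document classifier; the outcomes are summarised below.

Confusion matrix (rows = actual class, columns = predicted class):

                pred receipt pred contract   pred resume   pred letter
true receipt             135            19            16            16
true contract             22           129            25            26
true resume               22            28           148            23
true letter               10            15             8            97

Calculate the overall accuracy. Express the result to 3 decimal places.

Accuracy = trace / total = (135+129+148+97=509) / 739 = 509/739 = 0.689

0.689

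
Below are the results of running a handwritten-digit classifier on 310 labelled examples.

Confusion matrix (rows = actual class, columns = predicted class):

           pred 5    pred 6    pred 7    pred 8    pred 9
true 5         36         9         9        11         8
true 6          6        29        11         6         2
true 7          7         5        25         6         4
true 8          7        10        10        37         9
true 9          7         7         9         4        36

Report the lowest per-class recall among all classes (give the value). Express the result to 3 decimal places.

0.493

Per-class recall (TP/(TP+FN)):
  5: TP=36, FN=9+9+11+8=37 → 36/73 = 0.4932
  6: TP=29, FN=6+11+6+2=25 → 29/54 = 0.5370
  7: TP=25, FN=7+5+6+4=22 → 25/47 = 0.5319
  8: TP=37, FN=7+10+10+9=36 → 37/73 = 0.5068
  9: TP=36, FN=7+7+9+4=27 → 36/63 = 0.5714
Lowest is class '5' with recall = 0.493.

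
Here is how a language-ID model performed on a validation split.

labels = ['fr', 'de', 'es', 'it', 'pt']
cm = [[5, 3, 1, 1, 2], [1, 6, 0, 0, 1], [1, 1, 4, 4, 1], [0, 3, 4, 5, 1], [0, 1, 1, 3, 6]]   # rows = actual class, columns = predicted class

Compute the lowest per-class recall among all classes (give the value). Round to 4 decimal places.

0.3636

Per-class recall (TP/(TP+FN)):
  fr: TP=5, FN=3+1+1+2=7 → 5/12 = 0.41667
  de: TP=6, FN=1+0+0+1=2 → 6/8 = 0.75000
  es: TP=4, FN=1+1+4+1=7 → 4/11 = 0.36364
  it: TP=5, FN=0+3+4+1=8 → 5/13 = 0.38462
  pt: TP=6, FN=0+1+1+3=5 → 6/11 = 0.54545
Lowest is class 'es' with recall = 0.3636.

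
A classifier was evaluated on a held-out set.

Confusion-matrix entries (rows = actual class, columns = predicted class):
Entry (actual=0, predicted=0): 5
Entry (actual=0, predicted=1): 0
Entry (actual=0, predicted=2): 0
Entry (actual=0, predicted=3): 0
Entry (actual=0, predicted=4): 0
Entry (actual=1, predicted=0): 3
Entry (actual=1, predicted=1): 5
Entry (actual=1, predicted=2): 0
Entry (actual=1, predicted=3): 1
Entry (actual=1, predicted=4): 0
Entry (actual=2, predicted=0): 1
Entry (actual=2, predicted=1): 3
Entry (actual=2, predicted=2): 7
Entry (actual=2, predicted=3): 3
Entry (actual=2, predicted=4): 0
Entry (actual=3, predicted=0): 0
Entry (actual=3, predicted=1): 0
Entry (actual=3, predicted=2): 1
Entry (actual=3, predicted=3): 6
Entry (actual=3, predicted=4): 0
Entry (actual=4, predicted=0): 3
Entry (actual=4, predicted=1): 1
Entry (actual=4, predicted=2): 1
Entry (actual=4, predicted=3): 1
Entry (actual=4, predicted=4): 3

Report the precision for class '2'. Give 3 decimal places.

Treat '2' as positive and all other classes as negative.
precision = TP/(TP+FP).
2: TP=7, FP=0+0+1+1=2 → 7/9 = 0.7778

0.778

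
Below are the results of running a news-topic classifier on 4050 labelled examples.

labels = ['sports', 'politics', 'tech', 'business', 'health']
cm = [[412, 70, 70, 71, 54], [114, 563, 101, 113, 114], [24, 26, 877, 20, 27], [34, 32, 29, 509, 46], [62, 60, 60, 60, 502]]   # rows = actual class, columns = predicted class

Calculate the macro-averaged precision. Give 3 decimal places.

Per-class precision (TP/(TP+FP)):
  sports: TP=412, FP=114+24+34+62=234 → 412/646 = 0.6378
  politics: TP=563, FP=70+26+32+60=188 → 563/751 = 0.7497
  tech: TP=877, FP=70+101+29+60=260 → 877/1137 = 0.7713
  business: TP=509, FP=71+113+20+60=264 → 509/773 = 0.6585
  health: TP=502, FP=54+114+27+46=241 → 502/743 = 0.6756
Macro-precision = mean = (0.6378 + 0.7497 + 0.7713 + 0.6585 + 0.6756) / 5 = 0.699

0.699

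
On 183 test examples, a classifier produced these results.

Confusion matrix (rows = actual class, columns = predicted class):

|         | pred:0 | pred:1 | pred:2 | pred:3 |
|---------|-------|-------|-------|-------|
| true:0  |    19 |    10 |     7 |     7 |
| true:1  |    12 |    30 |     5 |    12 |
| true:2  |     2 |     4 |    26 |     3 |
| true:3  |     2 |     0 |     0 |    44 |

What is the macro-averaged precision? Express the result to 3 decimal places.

0.644

Per-class precision (TP/(TP+FP)):
  0: TP=19, FP=12+2+2=16 → 19/35 = 0.5429
  1: TP=30, FP=10+4+0=14 → 30/44 = 0.6818
  2: TP=26, FP=7+5+0=12 → 26/38 = 0.6842
  3: TP=44, FP=7+12+3=22 → 44/66 = 0.6667
Macro-precision = mean = (0.5429 + 0.6818 + 0.6842 + 0.6667) / 4 = 0.644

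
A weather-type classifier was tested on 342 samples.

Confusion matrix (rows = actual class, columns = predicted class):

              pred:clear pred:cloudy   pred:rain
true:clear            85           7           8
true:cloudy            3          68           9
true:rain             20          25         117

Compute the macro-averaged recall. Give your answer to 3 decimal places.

0.807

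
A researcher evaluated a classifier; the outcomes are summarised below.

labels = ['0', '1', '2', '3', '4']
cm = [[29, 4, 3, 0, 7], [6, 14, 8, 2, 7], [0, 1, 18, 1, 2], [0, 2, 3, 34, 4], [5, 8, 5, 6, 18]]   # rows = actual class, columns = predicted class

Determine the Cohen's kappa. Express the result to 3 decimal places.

0.504

Observed agreement pₒ = trace/N = 113/187 = 0.6043
Expected agreement pₑ = Σ (rowᵢ·colᵢ)/N² = (43·40 + 37·29 + 22·37 + 43·43 + 42·38)/187² = 0.2017
κ = (pₒ − pₑ)/(1 − pₑ) = (0.6043 − 0.2017)/(1 − 0.2017) = 0.504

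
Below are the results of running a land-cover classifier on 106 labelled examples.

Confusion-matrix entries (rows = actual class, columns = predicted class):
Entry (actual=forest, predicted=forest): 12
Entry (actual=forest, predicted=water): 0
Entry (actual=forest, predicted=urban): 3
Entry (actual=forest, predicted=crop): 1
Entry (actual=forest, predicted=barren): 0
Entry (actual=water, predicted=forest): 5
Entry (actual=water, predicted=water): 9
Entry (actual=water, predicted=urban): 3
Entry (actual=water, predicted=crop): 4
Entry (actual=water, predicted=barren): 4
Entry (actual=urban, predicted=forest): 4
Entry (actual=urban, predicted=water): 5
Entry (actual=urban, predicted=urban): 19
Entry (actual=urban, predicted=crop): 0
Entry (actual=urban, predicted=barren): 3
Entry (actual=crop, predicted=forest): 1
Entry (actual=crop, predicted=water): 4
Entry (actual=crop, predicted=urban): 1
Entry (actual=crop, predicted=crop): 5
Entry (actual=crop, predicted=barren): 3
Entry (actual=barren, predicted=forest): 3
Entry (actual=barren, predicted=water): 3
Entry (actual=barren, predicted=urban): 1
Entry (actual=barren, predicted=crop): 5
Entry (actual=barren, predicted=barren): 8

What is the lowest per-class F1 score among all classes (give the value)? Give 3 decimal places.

Per-class F1 score (2·TP/(2·TP+FP+FN)):
  forest: TP=12, FP=5+4+1+3=13, FN=0+3+1+0=4 → 24/41 = 0.5854
  water: TP=9, FP=0+5+4+3=12, FN=5+3+4+4=16 → 18/46 = 0.3913
  urban: TP=19, FP=3+3+1+1=8, FN=4+5+0+3=12 → 38/58 = 0.6552
  crop: TP=5, FP=1+4+0+5=10, FN=1+4+1+3=9 → 10/29 = 0.3448
  barren: TP=8, FP=0+4+3+3=10, FN=3+3+1+5=12 → 16/38 = 0.4211
Lowest is class 'crop' with F1 score = 0.345.

0.345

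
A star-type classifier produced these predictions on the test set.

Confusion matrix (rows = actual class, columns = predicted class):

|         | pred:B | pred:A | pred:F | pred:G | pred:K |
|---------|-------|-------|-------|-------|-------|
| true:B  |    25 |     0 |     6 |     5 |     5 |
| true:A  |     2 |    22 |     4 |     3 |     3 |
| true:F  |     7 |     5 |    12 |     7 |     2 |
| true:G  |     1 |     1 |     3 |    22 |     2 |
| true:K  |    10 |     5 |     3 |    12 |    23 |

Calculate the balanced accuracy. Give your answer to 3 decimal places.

Balanced accuracy = mean of per-class recall.
  B: recall = 25/41 = 0.6098
  A: recall = 22/34 = 0.6471
  F: recall = 12/33 = 0.3636
  G: recall = 22/29 = 0.7586
  K: recall = 23/53 = 0.4340
Mean = (0.6098 + 0.6471 + 0.3636 + 0.7586 + 0.4340) / 5 = 0.563

0.563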